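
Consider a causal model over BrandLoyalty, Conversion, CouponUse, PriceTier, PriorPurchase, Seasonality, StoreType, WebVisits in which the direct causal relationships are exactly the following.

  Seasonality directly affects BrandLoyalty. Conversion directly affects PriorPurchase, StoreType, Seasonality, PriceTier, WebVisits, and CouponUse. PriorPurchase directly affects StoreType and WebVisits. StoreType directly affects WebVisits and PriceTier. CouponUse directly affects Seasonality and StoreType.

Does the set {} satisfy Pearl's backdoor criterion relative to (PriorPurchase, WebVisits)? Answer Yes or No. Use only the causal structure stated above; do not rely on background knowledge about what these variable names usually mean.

Backdoor paths from PriorPurchase to WebVisits (paths whose first edge points into PriorPurchase):
  P1: PriorPurchase <- Conversion -> CouponUse -> StoreType -> WebVisits
  P2: PriorPurchase <- Conversion -> StoreType -> WebVisits
  P3: PriorPurchase <- Conversion -> WebVisits
  P4: PriorPurchase <- Conversion -> Seasonality <- CouponUse -> StoreType -> WebVisits
  P5: PriorPurchase <- Conversion -> PriceTier <- StoreType -> WebVisits
Condition 1 (no descendant of PriorPurchase in the set): holds — descendants of PriorPurchase are {PriceTier, StoreType, WebVisits}; none are in {}.
Condition 2 (every backdoor path blocked by {}):
  P1: open — no interior node is in the conditioning set.
  P2: open — no interior node is in the conditioning set.
  P3: open — no interior node is in the conditioning set.
  P4: blocked at collider Seasonality (neither it nor any descendant is in the conditioning set).
  P5: blocked at collider PriceTier (neither it nor any descendant is in the conditioning set).
{} does not satisfy the backdoor criterion.

No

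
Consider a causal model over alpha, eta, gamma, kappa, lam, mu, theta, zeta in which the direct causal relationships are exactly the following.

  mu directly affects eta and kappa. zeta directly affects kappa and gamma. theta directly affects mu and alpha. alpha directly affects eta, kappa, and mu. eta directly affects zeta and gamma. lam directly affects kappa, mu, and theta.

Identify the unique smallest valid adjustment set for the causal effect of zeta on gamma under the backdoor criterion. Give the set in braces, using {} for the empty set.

Variables eligible for adjustment (non-descendants of zeta, excluding zeta and gamma): {alpha, eta, lam, mu, theta}.
Backdoor paths from zeta to gamma:
  P1: zeta <- eta -> gamma
The empty set is not sufficient: P1 (zeta <- eta -> gamma) has no collider blocking it and no conditioned non-collider, so it is open.
Try {eta}:
  P1: blocked at fork node eta ∈ conditioning set.
{eta} contains no descendant of zeta and blocks every backdoor path.
No other singleton works — e.g. {lam} leaves P1 open — so {eta} is the unique smallest valid adjustment set.

{eta}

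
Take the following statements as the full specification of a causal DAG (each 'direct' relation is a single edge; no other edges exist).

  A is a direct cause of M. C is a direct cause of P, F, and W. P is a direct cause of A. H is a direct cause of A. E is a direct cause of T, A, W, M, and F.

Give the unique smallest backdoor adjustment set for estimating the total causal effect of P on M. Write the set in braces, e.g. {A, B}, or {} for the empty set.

Variables eligible for adjustment (non-descendants of P, excluding P and M): {C, E, F, H, T, W}.
Backdoor paths from P to M:
  P1: P <- C -> W <- E -> A -> M
  P2: P <- C -> W <- E -> M
  P3: P <- C -> F <- E -> A -> M
  P4: P <- C -> F <- E -> M
Each backdoor path contains an unconditioned collider, so every path is already blocked with the empty conditioning set:
  P1: blocked at collider W (neither it nor any descendant is in the conditioning set).
  P2: blocked at collider W (neither it nor any descendant is in the conditioning set).
  P3: blocked at collider F (neither it nor any descendant is in the conditioning set).
  P4: blocked at collider F (neither it nor any descendant is in the conditioning set).
The empty set is therefore the unique smallest valid set.

{}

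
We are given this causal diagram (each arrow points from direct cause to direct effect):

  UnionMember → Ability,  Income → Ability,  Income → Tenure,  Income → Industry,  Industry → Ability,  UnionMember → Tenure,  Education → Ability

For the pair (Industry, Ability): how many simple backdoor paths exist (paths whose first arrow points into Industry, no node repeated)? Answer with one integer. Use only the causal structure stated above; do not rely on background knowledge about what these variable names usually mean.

2

A backdoor path from Industry to Ability is any simple undirected path whose first edge points into Industry (i.e. leaves Industry via a parent).
Parents of Industry: {Income}.
Enumerating:
  P1: Industry <- Income -> Ability
  P2: Industry <- Income -> Tenure <- UnionMember -> Ability
That exhausts the simple backdoor paths. Count: 2.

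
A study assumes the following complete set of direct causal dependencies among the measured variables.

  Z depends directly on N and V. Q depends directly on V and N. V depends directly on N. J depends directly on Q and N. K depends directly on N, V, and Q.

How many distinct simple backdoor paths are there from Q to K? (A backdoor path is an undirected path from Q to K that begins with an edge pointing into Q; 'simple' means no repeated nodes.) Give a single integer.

6

A backdoor path from Q to K is any simple undirected path whose first edge points into Q (i.e. leaves Q via a parent).
Parents of Q: {N, V}.
Enumerating:
  P1: Q <- N -> V -> K
  P2: Q <- N -> K
  P3: Q <- N -> Z <- V -> K
  P4: Q <- V <- N -> K
  P5: Q <- V -> K
  P6: Q <- V -> Z <- N -> K
That exhausts the simple backdoor paths. Count: 6.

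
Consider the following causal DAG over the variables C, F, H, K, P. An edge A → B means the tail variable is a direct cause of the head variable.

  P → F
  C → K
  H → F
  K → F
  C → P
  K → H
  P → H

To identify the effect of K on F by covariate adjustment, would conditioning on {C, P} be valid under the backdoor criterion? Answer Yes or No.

Backdoor paths from K to F (paths whose first edge points into K):
  P1: K <- C -> P -> H -> F
  P2: K <- C -> P -> F
Condition 1 (no descendant of K in the set): holds — descendants of K are {F, H}; none are in {C, P}.
Condition 2 (every backdoor path blocked by {C, P}):
  P1: blocked at fork node C ∈ conditioning set.
  P2: blocked at fork node C ∈ conditioning set.
{C, P} satisfies the backdoor criterion.

Yes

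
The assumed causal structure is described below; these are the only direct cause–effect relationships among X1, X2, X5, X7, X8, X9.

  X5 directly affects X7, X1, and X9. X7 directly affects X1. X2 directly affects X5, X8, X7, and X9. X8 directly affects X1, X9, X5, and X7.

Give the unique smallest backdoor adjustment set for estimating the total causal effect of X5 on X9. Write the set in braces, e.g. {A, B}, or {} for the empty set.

Variables eligible for adjustment (non-descendants of X5, excluding X5 and X9): {X2, X8}.
Backdoor paths from X5 to X9:
  P1: X5 <- X2 -> X8 -> X9
  P2: X5 <- X2 -> X7 <- X8 -> X9
  P3: X5 <- X2 -> X7 -> X1 <- X8 -> X9
  P4: X5 <- X2 -> X9
  P5: X5 <- X8 <- X2 -> X9
  P6: X5 <- X8 -> X7 <- X2 -> X9
  P7: X5 <- X8 -> X1 <- X7 <- X2 -> X9
  P8: X5 <- X8 -> X9
The empty set is not sufficient: P1 (X5 <- X2 -> X8 -> X9) has no collider blocking it and no conditioned non-collider, so it is open.
Try {X2, X8}:
  P1: blocked at fork node X2 ∈ conditioning set.
  P2: blocked at fork node X2 ∈ conditioning set.
  P3: blocked at fork node X2 ∈ conditioning set.
  P4: blocked at fork node X2 ∈ conditioning set.
  P5: blocked at chain node X8 ∈ conditioning set.
  P6: blocked at fork node X8 ∈ conditioning set.
  P7: blocked at fork node X8 ∈ conditioning set.
  P8: blocked at fork node X8 ∈ conditioning set.
{X2, X8} contains no descendant of X5 and blocks every backdoor path.
Every element of {X2, X8} is needed (dropping X2 leaves P4 open; dropping X8 leaves P8 open), so no proper subset is valid.
Among all size-2 subsets of the eligible variables, only {X2, X8} blocks every backdoor path, so it is the unique smallest valid adjustment set.

{X2, X8}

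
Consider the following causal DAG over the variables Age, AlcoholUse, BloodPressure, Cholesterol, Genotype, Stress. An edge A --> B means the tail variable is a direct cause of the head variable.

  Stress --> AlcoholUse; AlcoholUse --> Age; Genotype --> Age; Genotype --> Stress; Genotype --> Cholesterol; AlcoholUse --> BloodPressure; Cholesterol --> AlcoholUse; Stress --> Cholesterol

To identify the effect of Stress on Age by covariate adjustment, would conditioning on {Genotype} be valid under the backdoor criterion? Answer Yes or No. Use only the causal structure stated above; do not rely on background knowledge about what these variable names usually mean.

Backdoor paths from Stress to Age (paths whose first edge points into Stress):
  P1: Stress <- Genotype -> Cholesterol -> AlcoholUse -> Age
  P2: Stress <- Genotype -> Age
Condition 1 (no descendant of Stress in the set): holds — descendants of Stress are {Age, AlcoholUse, BloodPressure, Cholesterol}; none are in {Genotype}.
Condition 2 (every backdoor path blocked by {Genotype}):
  P1: blocked at fork node Genotype ∈ conditioning set.
  P2: blocked at fork node Genotype ∈ conditioning set.
{Genotype} satisfies the backdoor criterion.

Yes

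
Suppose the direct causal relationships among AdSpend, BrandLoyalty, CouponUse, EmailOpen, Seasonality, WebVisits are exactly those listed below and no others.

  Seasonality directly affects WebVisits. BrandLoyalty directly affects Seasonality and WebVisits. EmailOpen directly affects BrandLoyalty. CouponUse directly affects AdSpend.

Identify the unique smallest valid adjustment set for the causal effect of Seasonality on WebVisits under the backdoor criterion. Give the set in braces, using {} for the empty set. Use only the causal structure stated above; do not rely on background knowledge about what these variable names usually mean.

Variables eligible for adjustment (non-descendants of Seasonality, excluding Seasonality and WebVisits): {AdSpend, BrandLoyalty, CouponUse, EmailOpen}.
Backdoor paths from Seasonality to WebVisits:
  P1: Seasonality <- BrandLoyalty -> WebVisits
The empty set is not sufficient: P1 (Seasonality <- BrandLoyalty -> WebVisits) has no collider blocking it and no conditioned non-collider, so it is open.
Try {BrandLoyalty}:
  P1: blocked at fork node BrandLoyalty ∈ conditioning set.
{BrandLoyalty} contains no descendant of Seasonality and blocks every backdoor path.
No other singleton works — e.g. {EmailOpen} leaves P1 open — so {BrandLoyalty} is the unique smallest valid adjustment set.

{BrandLoyalty}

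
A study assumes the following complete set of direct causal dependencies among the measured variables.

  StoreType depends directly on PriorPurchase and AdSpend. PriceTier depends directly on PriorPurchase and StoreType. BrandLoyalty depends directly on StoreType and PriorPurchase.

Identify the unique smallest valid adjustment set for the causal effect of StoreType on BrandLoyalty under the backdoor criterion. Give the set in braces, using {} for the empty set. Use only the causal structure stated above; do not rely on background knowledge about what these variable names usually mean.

Variables eligible for adjustment (non-descendants of StoreType, excluding StoreType and BrandLoyalty): {AdSpend, PriorPurchase}.
Backdoor paths from StoreType to BrandLoyalty:
  P1: StoreType <- PriorPurchase -> BrandLoyalty
The empty set is not sufficient: P1 (StoreType <- PriorPurchase -> BrandLoyalty) has no collider blocking it and no conditioned non-collider, so it is open.
Try {PriorPurchase}:
  P1: blocked at fork node PriorPurchase ∈ conditioning set.
{PriorPurchase} contains no descendant of StoreType and blocks every backdoor path.
No other singleton works — e.g. {AdSpend} leaves P1 open — so {PriorPurchase} is the unique smallest valid adjustment set.

{PriorPurchase}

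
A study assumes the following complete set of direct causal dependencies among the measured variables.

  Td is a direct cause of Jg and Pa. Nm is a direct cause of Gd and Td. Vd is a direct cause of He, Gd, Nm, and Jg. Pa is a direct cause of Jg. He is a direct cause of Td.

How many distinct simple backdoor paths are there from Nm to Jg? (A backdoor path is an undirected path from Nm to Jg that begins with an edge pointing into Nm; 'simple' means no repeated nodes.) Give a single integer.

3

A backdoor path from Nm to Jg is any simple undirected path whose first edge points into Nm (i.e. leaves Nm via a parent).
Parents of Nm: {Vd}.
Enumerating:
  P1: Nm <- Vd -> He -> Td -> Pa -> Jg
  P2: Nm <- Vd -> He -> Td -> Jg
  P3: Nm <- Vd -> Jg
That exhausts the simple backdoor paths. Count: 3.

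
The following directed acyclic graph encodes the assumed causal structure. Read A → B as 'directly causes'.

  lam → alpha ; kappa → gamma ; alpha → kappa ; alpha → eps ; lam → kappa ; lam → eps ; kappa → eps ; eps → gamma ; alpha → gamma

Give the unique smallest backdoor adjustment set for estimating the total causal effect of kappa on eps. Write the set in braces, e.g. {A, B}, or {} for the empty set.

Variables eligible for adjustment (non-descendants of kappa, excluding kappa and eps): {alpha, lam}.
Backdoor paths from kappa to eps:
  P1: kappa <- lam -> alpha -> eps
  P2: kappa <- lam -> alpha -> gamma <- eps
  P3: kappa <- lam -> eps
  P4: kappa <- alpha <- lam -> eps
  P5: kappa <- alpha -> eps
  P6: kappa <- alpha -> gamma <- eps
The empty set is not sufficient: P1 (kappa <- lam -> alpha -> eps) has no collider blocking it and no conditioned non-collider, so it is open.
Try {alpha, lam}:
  P1: blocked at fork node lam ∈ conditioning set.
  P2: blocked at fork node lam ∈ conditioning set.
  P3: blocked at fork node lam ∈ conditioning set.
  P4: blocked at chain node alpha ∈ conditioning set.
  P5: blocked at fork node alpha ∈ conditioning set.
  P6: blocked at fork node alpha ∈ conditioning set.
{alpha, lam} contains no descendant of kappa and blocks every backdoor path.
Every element of {alpha, lam} is needed (dropping alpha leaves P5 open; dropping lam leaves P3 open), so no proper subset is valid.
Among all size-2 subsets of the eligible variables, only {alpha, lam} blocks every backdoor path, so it is the unique smallest valid adjustment set.

{alpha, lam}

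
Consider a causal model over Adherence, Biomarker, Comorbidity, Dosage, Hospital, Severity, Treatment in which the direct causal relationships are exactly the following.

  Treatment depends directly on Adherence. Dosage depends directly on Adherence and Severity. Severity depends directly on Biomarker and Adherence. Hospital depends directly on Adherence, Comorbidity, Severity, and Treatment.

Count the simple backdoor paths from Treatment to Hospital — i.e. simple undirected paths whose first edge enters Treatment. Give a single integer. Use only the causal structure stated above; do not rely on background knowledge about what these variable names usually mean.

3

A backdoor path from Treatment to Hospital is any simple undirected path whose first edge points into Treatment (i.e. leaves Treatment via a parent).
Parents of Treatment: {Adherence}.
Enumerating:
  P1: Treatment <- Adherence -> Severity -> Hospital
  P2: Treatment <- Adherence -> Dosage <- Severity -> Hospital
  P3: Treatment <- Adherence -> Hospital
That exhausts the simple backdoor paths. Count: 3.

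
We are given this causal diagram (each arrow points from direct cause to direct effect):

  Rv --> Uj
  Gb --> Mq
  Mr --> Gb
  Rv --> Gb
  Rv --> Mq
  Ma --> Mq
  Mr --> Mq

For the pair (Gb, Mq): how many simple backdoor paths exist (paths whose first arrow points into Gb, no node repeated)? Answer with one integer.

A backdoor path from Gb to Mq is any simple undirected path whose first edge points into Gb (i.e. leaves Gb via a parent).
Parents of Gb: {Mr, Rv}.
Enumerating:
  P1: Gb <- Rv -> Mq
  P2: Gb <- Mr -> Mq
That exhausts the simple backdoor paths. Count: 2.

2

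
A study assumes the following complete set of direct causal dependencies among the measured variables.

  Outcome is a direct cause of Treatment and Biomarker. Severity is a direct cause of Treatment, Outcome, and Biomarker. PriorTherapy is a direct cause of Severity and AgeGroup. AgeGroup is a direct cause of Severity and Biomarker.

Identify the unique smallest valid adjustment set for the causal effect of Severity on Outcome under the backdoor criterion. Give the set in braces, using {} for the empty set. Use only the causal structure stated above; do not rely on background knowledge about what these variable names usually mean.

{}

Variables eligible for adjustment (non-descendants of Severity, excluding Severity and Outcome): {AgeGroup, PriorTherapy}.
Backdoor paths from Severity to Outcome:
  P1: Severity <- PriorTherapy -> AgeGroup -> Biomarker <- Outcome
  P2: Severity <- AgeGroup -> Biomarker <- Outcome
Each backdoor path contains an unconditioned collider, so every path is already blocked with the empty conditioning set:
  P1: blocked at collider Biomarker (neither it nor any descendant is in the conditioning set).
  P2: blocked at collider Biomarker (neither it nor any descendant is in the conditioning set).
The empty set is therefore the unique smallest valid set.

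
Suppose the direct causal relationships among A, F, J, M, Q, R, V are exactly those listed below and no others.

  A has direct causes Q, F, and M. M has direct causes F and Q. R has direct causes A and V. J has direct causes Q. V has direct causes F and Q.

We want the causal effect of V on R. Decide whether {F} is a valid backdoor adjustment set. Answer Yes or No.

No

Backdoor paths from V to R (paths whose first edge points into V):
  P1: V <- Q -> M <- F -> A -> R
  P2: V <- Q -> M -> A -> R
  P3: V <- Q -> A -> R
  P4: V <- F -> M <- Q -> A -> R
  P5: V <- F -> M -> A -> R
  P6: V <- F -> A -> R
Condition 1 (no descendant of V in the set): holds — descendants of V are {R}; none are in {F}.
Condition 2 (every backdoor path blocked by {F}):
  P1: blocked at collider M (neither it nor any descendant is in the conditioning set).
  P2: open — no interior node is in the conditioning set.
  P3: open — no interior node is in the conditioning set.
  P4: blocked at fork node F ∈ conditioning set.
  P5: blocked at fork node F ∈ conditioning set.
  P6: blocked at fork node F ∈ conditioning set.
{F} does not satisfy the backdoor criterion.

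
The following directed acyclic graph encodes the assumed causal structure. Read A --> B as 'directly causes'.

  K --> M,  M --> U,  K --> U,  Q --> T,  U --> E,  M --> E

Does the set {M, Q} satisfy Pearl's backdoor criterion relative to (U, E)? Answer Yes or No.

Yes

Backdoor paths from U to E (paths whose first edge points into U):
  P1: U <- K -> M -> E
  P2: U <- M -> E
Condition 1 (no descendant of U in the set): holds — descendants of U are {E}; none are in {M, Q}.
Condition 2 (every backdoor path blocked by {M, Q}):
  P1: blocked at chain node M ∈ conditioning set.
  P2: blocked at fork node M ∈ conditioning set.
{M, Q} satisfies the backdoor criterion.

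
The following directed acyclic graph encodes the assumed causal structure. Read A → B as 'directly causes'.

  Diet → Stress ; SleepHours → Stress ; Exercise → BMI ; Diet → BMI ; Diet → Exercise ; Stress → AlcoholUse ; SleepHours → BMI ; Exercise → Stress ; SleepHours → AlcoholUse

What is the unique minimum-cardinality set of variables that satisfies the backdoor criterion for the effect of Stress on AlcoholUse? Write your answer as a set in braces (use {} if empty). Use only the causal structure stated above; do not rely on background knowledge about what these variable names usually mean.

Variables eligible for adjustment (non-descendants of Stress, excluding Stress and AlcoholUse): {BMI, Diet, Exercise, SleepHours}.
Backdoor paths from Stress to AlcoholUse:
  P1: Stress <- Diet -> Exercise -> BMI <- SleepHours -> AlcoholUse
  P2: Stress <- Diet -> BMI <- SleepHours -> AlcoholUse
  P3: Stress <- SleepHours -> AlcoholUse
  P4: Stress <- Exercise <- Diet -> BMI <- SleepHours -> AlcoholUse
  P5: Stress <- Exercise -> BMI <- SleepHours -> AlcoholUse
The empty set is not sufficient: P3 (Stress <- SleepHours -> AlcoholUse) has no collider blocking it and no conditioned non-collider, so it is open.
Try {SleepHours}:
  P1: blocked at collider BMI (neither it nor any descendant is in the conditioning set).
  P2: blocked at collider BMI (neither it nor any descendant is in the conditioning set).
  P3: blocked at fork node SleepHours ∈ conditioning set.
  P4: blocked at collider BMI (neither it nor any descendant is in the conditioning set).
  P5: blocked at collider BMI (neither it nor any descendant is in the conditioning set).
{SleepHours} contains no descendant of Stress and blocks every backdoor path.
No other singleton works — e.g. {Diet} leaves P3 open — so {SleepHours} is the unique smallest valid adjustment set.

{SleepHours}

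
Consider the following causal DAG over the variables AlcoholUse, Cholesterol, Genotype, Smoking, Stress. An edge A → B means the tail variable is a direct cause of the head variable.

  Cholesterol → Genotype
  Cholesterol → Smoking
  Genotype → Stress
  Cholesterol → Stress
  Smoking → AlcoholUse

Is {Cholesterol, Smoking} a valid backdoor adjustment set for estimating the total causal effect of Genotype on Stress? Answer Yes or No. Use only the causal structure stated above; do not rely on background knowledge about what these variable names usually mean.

Yes

Backdoor paths from Genotype to Stress (paths whose first edge points into Genotype):
  P1: Genotype <- Cholesterol -> Stress
Condition 1 (no descendant of Genotype in the set): holds — descendants of Genotype are {Stress}; none are in {Cholesterol, Smoking}.
Condition 2 (every backdoor path blocked by {Cholesterol, Smoking}):
  P1: blocked at fork node Cholesterol ∈ conditioning set.
{Cholesterol, Smoking} satisfies the backdoor criterion.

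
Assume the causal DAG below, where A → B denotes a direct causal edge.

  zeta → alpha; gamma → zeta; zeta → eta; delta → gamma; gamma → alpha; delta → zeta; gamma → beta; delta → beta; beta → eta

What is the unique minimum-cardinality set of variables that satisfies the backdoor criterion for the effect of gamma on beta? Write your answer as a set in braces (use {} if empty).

Variables eligible for adjustment (non-descendants of gamma, excluding gamma and beta): {delta}.
Backdoor paths from gamma to beta:
  P1: gamma <- delta -> zeta -> eta <- beta
  P2: gamma <- delta -> beta
The empty set is not sufficient: P2 (gamma <- delta -> beta) has no collider blocking it and no conditioned non-collider, so it is open.
Try {delta}:
  P1: blocked at fork node delta ∈ conditioning set.
  P2: blocked at fork node delta ∈ conditioning set.
{delta} contains no descendant of gamma and blocks every backdoor path.
{delta} is the unique smallest valid adjustment set.

{delta}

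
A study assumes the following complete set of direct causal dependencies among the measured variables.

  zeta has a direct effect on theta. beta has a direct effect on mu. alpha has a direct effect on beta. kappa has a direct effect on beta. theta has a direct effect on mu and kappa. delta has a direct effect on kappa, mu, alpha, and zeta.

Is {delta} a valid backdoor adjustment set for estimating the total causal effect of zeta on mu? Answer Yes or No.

Yes

Backdoor paths from zeta to mu (paths whose first edge points into zeta):
  P1: zeta <- delta -> alpha -> beta <- kappa <- theta -> mu
  P2: zeta <- delta -> alpha -> beta -> mu
  P3: zeta <- delta -> kappa <- theta -> mu
  P4: zeta <- delta -> kappa -> beta -> mu
  P5: zeta <- delta -> mu
Condition 1 (no descendant of zeta in the set): holds — descendants of zeta are {beta, kappa, mu, theta}; none are in {delta}.
Condition 2 (every backdoor path blocked by {delta}):
  P1: blocked at fork node delta ∈ conditioning set.
  P2: blocked at fork node delta ∈ conditioning set.
  P3: blocked at fork node delta ∈ conditioning set.
  P4: blocked at fork node delta ∈ conditioning set.
  P5: blocked at fork node delta ∈ conditioning set.
{delta} satisfies the backdoor criterion.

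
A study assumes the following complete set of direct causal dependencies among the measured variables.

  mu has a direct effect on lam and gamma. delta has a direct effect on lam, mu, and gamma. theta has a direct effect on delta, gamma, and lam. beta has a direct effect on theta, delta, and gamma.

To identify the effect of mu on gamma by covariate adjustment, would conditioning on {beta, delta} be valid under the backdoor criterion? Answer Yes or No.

Yes

Backdoor paths from mu to gamma (paths whose first edge points into mu):
  P1: mu <- delta <- beta -> theta -> gamma
  P2: mu <- delta <- beta -> gamma
  P3: mu <- delta <- theta <- beta -> gamma
  P4: mu <- delta <- theta -> gamma
  P5: mu <- delta -> gamma
  P6: mu <- delta -> lam <- theta <- beta -> gamma
  P7: mu <- delta -> lam <- theta -> gamma
Condition 1 (no descendant of mu in the set): holds — descendants of mu are {gamma, lam}; none are in {beta, delta}.
Condition 2 (every backdoor path blocked by {beta, delta}):
  P1: blocked at chain node delta ∈ conditioning set.
  P2: blocked at chain node delta ∈ conditioning set.
  P3: blocked at chain node delta ∈ conditioning set.
  P4: blocked at chain node delta ∈ conditioning set.
  P5: blocked at fork node delta ∈ conditioning set.
  P6: blocked at fork node delta ∈ conditioning set.
  P7: blocked at fork node delta ∈ conditioning set.
{beta, delta} satisfies the backdoor criterion.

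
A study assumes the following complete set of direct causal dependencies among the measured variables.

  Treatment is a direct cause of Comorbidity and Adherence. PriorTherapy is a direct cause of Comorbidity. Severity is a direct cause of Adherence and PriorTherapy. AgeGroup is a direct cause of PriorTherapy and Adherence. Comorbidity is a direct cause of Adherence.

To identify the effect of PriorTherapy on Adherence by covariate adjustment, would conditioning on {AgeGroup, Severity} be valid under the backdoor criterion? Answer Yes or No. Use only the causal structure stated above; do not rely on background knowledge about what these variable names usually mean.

Yes

Backdoor paths from PriorTherapy to Adherence (paths whose first edge points into PriorTherapy):
  P1: PriorTherapy <- Severity -> Adherence
  P2: PriorTherapy <- AgeGroup -> Adherence
Condition 1 (no descendant of PriorTherapy in the set): holds — descendants of PriorTherapy are {Adherence, Comorbidity}; none are in {AgeGroup, Severity}.
Condition 2 (every backdoor path blocked by {AgeGroup, Severity}):
  P1: blocked at fork node Severity ∈ conditioning set.
  P2: blocked at fork node AgeGroup ∈ conditioning set.
{AgeGroup, Severity} satisfies the backdoor criterion.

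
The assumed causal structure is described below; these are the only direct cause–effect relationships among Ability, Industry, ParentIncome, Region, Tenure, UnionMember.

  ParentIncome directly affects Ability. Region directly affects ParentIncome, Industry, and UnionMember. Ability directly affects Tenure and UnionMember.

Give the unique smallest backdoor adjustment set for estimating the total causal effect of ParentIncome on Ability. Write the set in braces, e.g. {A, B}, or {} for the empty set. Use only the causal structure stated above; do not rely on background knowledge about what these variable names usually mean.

Variables eligible for adjustment (non-descendants of ParentIncome, excluding ParentIncome and Ability): {Industry, Region}.
Backdoor paths from ParentIncome to Ability:
  P1: ParentIncome <- Region -> UnionMember <- Ability
Each backdoor path contains an unconditioned collider, so every path is already blocked with the empty conditioning set:
  P1: blocked at collider UnionMember (neither it nor any descendant is in the conditioning set).
The empty set is therefore the unique smallest valid set.

{}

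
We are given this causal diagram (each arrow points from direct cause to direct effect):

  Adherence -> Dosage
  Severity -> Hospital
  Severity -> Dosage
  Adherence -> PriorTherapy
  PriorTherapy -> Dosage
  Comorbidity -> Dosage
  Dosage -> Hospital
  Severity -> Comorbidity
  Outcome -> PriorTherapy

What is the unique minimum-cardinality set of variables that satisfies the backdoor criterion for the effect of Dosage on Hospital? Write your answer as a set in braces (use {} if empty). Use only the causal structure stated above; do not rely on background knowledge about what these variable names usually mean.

{Severity}

Variables eligible for adjustment (non-descendants of Dosage, excluding Dosage and Hospital): {Adherence, Comorbidity, Outcome, PriorTherapy, Severity}.
Backdoor paths from Dosage to Hospital:
  P1: Dosage <- Severity -> Hospital
  P2: Dosage <- Comorbidity <- Severity -> Hospital
The empty set is not sufficient: P1 (Dosage <- Severity -> Hospital) has no collider blocking it and no conditioned non-collider, so it is open.
Try {Severity}:
  P1: blocked at fork node Severity ∈ conditioning set.
  P2: blocked at fork node Severity ∈ conditioning set.
{Severity} contains no descendant of Dosage and blocks every backdoor path.
No other singleton works — e.g. {Adherence} leaves P1 open — so {Severity} is the unique smallest valid adjustment set.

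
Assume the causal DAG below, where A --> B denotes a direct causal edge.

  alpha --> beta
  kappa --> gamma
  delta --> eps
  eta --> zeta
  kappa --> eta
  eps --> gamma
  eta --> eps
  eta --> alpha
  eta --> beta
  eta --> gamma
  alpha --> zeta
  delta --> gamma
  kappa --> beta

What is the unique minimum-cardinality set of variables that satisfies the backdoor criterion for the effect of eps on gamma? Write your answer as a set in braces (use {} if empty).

{delta, eta}

Variables eligible for adjustment (non-descendants of eps, excluding eps and gamma): {alpha, beta, delta, eta, kappa, zeta}.
Backdoor paths from eps to gamma:
  P1: eps <- eta <- kappa -> gamma
  P2: eps <- eta -> alpha -> beta <- kappa -> gamma
  P3: eps <- eta -> zeta <- alpha -> beta <- kappa -> gamma
  P4: eps <- eta -> beta <- kappa -> gamma
  P5: eps <- eta -> gamma
  P6: eps <- delta -> gamma
The empty set is not sufficient: P1 (eps <- eta <- kappa -> gamma) has no collider blocking it and no conditioned non-collider, so it is open.
Try {delta, eta}:
  P1: blocked at chain node eta ∈ conditioning set.
  P2: blocked at fork node eta ∈ conditioning set.
  P3: blocked at fork node eta ∈ conditioning set.
  P4: blocked at fork node eta ∈ conditioning set.
  P5: blocked at fork node eta ∈ conditioning set.
  P6: blocked at fork node delta ∈ conditioning set.
{delta, eta} contains no descendant of eps and blocks every backdoor path.
Every element of {delta, eta} is needed (dropping delta leaves P6 open; dropping eta leaves P1 open), so no proper subset is valid.
Among all size-2 subsets of the eligible variables, only {delta, eta} blocks every backdoor path, so it is the unique smallest valid adjustment set.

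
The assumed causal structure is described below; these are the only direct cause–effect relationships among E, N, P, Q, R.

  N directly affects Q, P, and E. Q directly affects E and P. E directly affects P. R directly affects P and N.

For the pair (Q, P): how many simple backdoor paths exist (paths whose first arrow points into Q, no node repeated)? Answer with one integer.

A backdoor path from Q to P is any simple undirected path whose first edge points into Q (i.e. leaves Q via a parent).
Parents of Q: {N}.
Enumerating:
  P1: Q <- N <- R -> P
  P2: Q <- N -> E -> P
  P3: Q <- N -> P
That exhausts the simple backdoor paths. Count: 3.

3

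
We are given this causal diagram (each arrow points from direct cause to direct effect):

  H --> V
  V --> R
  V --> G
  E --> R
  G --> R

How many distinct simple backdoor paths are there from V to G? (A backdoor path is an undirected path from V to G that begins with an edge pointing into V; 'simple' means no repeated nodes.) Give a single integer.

A backdoor path from V to G is any simple undirected path whose first edge points into V (i.e. leaves V via a parent).
Parents of V: {H}.
No simple path from any parent of V reaches G without revisiting V, so there are no backdoor paths.

0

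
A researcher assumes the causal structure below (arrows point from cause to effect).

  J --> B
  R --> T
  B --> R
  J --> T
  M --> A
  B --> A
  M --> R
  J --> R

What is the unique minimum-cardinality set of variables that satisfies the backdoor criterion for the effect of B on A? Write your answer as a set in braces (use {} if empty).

Variables eligible for adjustment (non-descendants of B, excluding B and A): {J, M}.
Backdoor paths from B to A:
  P1: B <- J -> R <- M -> A
  P2: B <- J -> T <- R <- M -> A
Each backdoor path contains an unconditioned collider, so every path is already blocked with the empty conditioning set:
  P1: blocked at collider R (neither it nor any descendant is in the conditioning set).
  P2: blocked at collider T (neither it nor any descendant is in the conditioning set).
The empty set is therefore the unique smallest valid set.

{}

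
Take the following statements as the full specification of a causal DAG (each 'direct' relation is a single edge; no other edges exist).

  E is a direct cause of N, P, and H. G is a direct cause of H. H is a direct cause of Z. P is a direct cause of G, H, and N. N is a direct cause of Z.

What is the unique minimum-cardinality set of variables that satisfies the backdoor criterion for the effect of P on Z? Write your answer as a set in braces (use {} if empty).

Variables eligible for adjustment (non-descendants of P, excluding P and Z): {E}.
Backdoor paths from P to Z:
  P1: P <- E -> H -> Z
  P2: P <- E -> N -> Z
The empty set is not sufficient: P1 (P <- E -> H -> Z) has no collider blocking it and no conditioned non-collider, so it is open.
Try {E}:
  P1: blocked at fork node E ∈ conditioning set.
  P2: blocked at fork node E ∈ conditioning set.
{E} contains no descendant of P and blocks every backdoor path.
{E} is the unique smallest valid adjustment set.

{E}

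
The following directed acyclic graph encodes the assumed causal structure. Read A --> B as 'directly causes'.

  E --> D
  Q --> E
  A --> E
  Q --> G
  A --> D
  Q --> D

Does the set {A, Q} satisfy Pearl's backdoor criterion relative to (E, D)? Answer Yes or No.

Backdoor paths from E to D (paths whose first edge points into E):
  P1: E <- A -> D
  P2: E <- Q -> D
Condition 1 (no descendant of E in the set): holds — descendants of E are {D}; none are in {A, Q}.
Condition 2 (every backdoor path blocked by {A, Q}):
  P1: blocked at fork node A ∈ conditioning set.
  P2: blocked at fork node Q ∈ conditioning set.
{A, Q} satisfies the backdoor criterion.

Yes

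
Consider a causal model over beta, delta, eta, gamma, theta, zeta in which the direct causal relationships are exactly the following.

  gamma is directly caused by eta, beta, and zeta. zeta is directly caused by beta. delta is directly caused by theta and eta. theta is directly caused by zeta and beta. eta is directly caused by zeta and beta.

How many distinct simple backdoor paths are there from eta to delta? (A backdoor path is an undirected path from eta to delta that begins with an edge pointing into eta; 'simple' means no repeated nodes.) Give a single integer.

6

A backdoor path from eta to delta is any simple undirected path whose first edge points into eta (i.e. leaves eta via a parent).
Parents of eta: {beta, zeta}.
Enumerating:
  P1: eta <- beta -> zeta -> theta -> delta
  P2: eta <- beta -> theta -> delta
  P3: eta <- beta -> gamma <- zeta -> theta -> delta
  P4: eta <- zeta <- beta -> theta -> delta
  P5: eta <- zeta -> theta -> delta
  P6: eta <- zeta -> gamma <- beta -> theta -> delta
That exhausts the simple backdoor paths. Count: 6.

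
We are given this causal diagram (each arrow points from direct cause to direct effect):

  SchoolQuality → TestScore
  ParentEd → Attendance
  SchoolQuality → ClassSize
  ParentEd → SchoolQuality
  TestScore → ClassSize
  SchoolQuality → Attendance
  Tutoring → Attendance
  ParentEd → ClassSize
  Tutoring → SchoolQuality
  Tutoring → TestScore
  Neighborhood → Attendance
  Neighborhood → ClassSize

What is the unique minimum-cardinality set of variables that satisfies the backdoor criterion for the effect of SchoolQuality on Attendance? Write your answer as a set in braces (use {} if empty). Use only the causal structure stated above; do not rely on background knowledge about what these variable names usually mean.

{ParentEd, Tutoring}

Variables eligible for adjustment (non-descendants of SchoolQuality, excluding SchoolQuality and Attendance): {Neighborhood, ParentEd, Tutoring}.
Backdoor paths from SchoolQuality to Attendance:
  P1: SchoolQuality <- Tutoring -> TestScore -> ClassSize <- ParentEd -> Attendance
  P2: SchoolQuality <- Tutoring -> TestScore -> ClassSize <- Neighborhood -> Attendance
  P3: SchoolQuality <- Tutoring -> Attendance
  P4: SchoolQuality <- ParentEd -> Attendance
  P5: SchoolQuality <- ParentEd -> ClassSize <- TestScore <- Tutoring -> Attendance
  P6: SchoolQuality <- ParentEd -> ClassSize <- Neighborhood -> Attendance
The empty set is not sufficient: P3 (SchoolQuality <- Tutoring -> Attendance) has no collider blocking it and no conditioned non-collider, so it is open.
Try {ParentEd, Tutoring}:
  P1: blocked at fork node Tutoring ∈ conditioning set.
  P2: blocked at fork node Tutoring ∈ conditioning set.
  P3: blocked at fork node Tutoring ∈ conditioning set.
  P4: blocked at fork node ParentEd ∈ conditioning set.
  P5: blocked at fork node ParentEd ∈ conditioning set.
  P6: blocked at fork node ParentEd ∈ conditioning set.
{ParentEd, Tutoring} contains no descendant of SchoolQuality and blocks every backdoor path.
Every element of {ParentEd, Tutoring} is needed (dropping ParentEd leaves P4 open; dropping Tutoring leaves P3 open), so no proper subset is valid.
Among all size-2 subsets of the eligible variables, only {ParentEd, Tutoring} blocks every backdoor path, so it is the unique smallest valid adjustment set.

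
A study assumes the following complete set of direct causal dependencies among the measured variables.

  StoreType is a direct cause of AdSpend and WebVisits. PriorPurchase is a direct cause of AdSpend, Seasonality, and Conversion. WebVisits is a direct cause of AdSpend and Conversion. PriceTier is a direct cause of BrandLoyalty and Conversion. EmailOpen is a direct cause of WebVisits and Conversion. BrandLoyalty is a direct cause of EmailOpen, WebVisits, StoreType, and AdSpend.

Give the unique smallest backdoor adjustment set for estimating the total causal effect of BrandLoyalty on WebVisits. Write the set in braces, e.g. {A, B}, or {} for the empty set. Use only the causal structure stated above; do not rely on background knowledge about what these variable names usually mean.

Variables eligible for adjustment (non-descendants of BrandLoyalty, excluding BrandLoyalty and WebVisits): {PriceTier, PriorPurchase, Seasonality}.
Backdoor paths from BrandLoyalty to WebVisits:
  P1: BrandLoyalty <- PriceTier -> Conversion <- EmailOpen -> WebVisits
  P2: BrandLoyalty <- PriceTier -> Conversion <- PriorPurchase -> AdSpend <- StoreType -> WebVisits
  P3: BrandLoyalty <- PriceTier -> Conversion <- PriorPurchase -> AdSpend <- WebVisits
  P4: BrandLoyalty <- PriceTier -> Conversion <- WebVisits
Each backdoor path contains an unconditioned collider, so every path is already blocked with the empty conditioning set:
  P1: blocked at collider Conversion (neither it nor any descendant is in the conditioning set).
  P2: blocked at collider Conversion (neither it nor any descendant is in the conditioning set).
  P3: blocked at collider Conversion (neither it nor any descendant is in the conditioning set).
  P4: blocked at collider Conversion (neither it nor any descendant is in the conditioning set).
The empty set is therefore the unique smallest valid set.

{}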